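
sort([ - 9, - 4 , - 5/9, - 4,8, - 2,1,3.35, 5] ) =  [ - 9, - 4, - 4, - 2, - 5/9, 1,3.35,  5,8]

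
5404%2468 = 468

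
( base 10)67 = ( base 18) 3D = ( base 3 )2111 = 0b1000011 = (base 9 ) 74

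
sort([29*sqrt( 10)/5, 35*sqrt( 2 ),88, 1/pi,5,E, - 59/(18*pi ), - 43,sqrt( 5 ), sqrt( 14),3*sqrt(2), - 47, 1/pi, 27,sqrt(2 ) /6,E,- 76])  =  [ - 76, - 47,-43,  -  59/( 18*pi ),sqrt(2)/6,1/pi,1/pi,sqrt(5),E,E,sqrt ( 14 ) , 3*sqrt(2 ),5,29*sqrt(10)/5, 27,35*sqrt( 2), 88 ] 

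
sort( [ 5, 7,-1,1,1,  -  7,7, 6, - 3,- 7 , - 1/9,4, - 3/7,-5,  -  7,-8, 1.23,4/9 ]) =[ - 8 , - 7  , - 7, - 7,  -  5, - 3, - 1,- 3/7, -1/9, 4/9, 1,1,1.23,4, 5,6,7,7 ]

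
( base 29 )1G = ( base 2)101101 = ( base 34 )1b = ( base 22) 21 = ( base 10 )45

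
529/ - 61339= - 1 + 60810/61339  =  - 0.01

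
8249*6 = 49494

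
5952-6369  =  - 417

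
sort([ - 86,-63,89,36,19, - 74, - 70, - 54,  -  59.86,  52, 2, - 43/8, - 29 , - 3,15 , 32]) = [-86, - 74, - 70 , - 63 ,  -  59.86, - 54, -29, - 43/8,-3,2 , 15, 19,32 , 36 , 52,89 ] 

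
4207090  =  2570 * 1637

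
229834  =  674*341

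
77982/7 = 11140 + 2/7=11140.29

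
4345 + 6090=10435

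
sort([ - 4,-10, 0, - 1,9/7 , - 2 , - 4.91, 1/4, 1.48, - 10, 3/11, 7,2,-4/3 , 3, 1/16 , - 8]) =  [ - 10,  -  10,  -  8, - 4.91, - 4, - 2, - 4/3, - 1 , 0,  1/16,1/4,3/11,9/7 , 1.48 , 2,3,7 ] 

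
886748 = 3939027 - 3052279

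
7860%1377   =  975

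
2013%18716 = 2013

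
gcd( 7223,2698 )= 1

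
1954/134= 14  +  39/67 =14.58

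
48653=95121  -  46468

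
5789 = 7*827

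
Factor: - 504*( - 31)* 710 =11093040 = 2^4*3^2 * 5^1*7^1 * 31^1*71^1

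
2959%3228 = 2959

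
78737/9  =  78737/9=8748.56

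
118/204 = 59/102 = 0.58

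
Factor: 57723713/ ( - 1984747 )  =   - 1984747^( - 1 )*57723713^1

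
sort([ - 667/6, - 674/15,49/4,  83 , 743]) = [-667/6 , - 674/15,49/4, 83 , 743 ] 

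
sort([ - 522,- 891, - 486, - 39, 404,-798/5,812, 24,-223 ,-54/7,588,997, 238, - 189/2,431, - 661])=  [ - 891, - 661, - 522,  -  486, - 223 , - 798/5, - 189/2, - 39, - 54/7, 24, 238,404,431,588,812,997] 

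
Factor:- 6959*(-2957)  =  2957^1*6959^1 = 20577763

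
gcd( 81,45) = 9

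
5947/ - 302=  - 5947/302 = - 19.69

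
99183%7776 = 5871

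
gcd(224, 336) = 112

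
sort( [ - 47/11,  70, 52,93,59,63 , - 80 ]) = [ - 80, - 47/11,  52, 59,63,70,93]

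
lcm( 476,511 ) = 34748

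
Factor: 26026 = 2^1*7^1*11^1* 13^2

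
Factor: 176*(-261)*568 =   -  26091648 = - 2^7* 3^2 * 11^1*29^1*71^1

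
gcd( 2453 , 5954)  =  1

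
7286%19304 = 7286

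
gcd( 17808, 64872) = 1272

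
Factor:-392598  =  -2^1*3^2*17^1*1283^1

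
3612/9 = 1204/3=401.33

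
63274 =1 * 63274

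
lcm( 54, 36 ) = 108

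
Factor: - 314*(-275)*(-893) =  - 2^1*5^2*11^1*19^1*47^1*157^1 = - 77110550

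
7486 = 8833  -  1347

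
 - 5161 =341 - 5502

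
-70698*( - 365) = 25804770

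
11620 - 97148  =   - 85528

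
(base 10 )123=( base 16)7b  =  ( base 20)63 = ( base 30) 43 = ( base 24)53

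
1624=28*58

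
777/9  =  259/3=86.33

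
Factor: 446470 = 2^1*5^1*44647^1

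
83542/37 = 83542/37 = 2257.89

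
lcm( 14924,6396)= 44772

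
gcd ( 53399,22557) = 1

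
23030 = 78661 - 55631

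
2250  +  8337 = 10587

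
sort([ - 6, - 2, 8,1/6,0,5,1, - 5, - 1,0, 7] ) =[ - 6, - 5, - 2, -1  ,  0, 0,1/6, 1, 5, 7, 8] 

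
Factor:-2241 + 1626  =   - 615 = -  3^1*5^1*41^1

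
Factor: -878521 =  - 7^2 *17929^1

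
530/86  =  6+7/43 = 6.16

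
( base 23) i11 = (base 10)9546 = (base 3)111002120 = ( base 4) 2111022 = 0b10010101001010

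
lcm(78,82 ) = 3198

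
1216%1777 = 1216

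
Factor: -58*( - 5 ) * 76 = 22040 = 2^3 *5^1*19^1*29^1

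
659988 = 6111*108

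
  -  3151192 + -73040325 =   -  76191517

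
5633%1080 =233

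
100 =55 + 45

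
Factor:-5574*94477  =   - 2^1*3^1*929^1*94477^1 = -526614798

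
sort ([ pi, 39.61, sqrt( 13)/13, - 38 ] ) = [-38 , sqrt( 13 )/13, pi, 39.61 ] 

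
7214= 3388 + 3826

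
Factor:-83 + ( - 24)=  - 107^1  =  - 107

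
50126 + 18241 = 68367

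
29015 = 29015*1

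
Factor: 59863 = 59863^1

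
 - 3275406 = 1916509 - 5191915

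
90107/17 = 5300 + 7/17 = 5300.41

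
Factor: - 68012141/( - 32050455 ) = 3^( - 1)*5^(- 1 )*67^( - 1 )*31891^( - 1 )*68012141^1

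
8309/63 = 1187/9 = 131.89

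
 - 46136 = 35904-82040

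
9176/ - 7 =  - 1311 + 1/7 = - 1310.86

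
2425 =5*485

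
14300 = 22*650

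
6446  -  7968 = - 1522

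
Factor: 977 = 977^1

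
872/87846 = 436/43923= 0.01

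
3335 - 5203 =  - 1868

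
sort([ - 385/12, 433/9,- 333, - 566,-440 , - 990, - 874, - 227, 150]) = [ - 990,-874  , - 566, - 440, - 333, - 227, - 385/12,433/9,150 ] 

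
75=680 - 605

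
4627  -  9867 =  - 5240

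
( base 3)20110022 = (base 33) 4AK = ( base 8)11142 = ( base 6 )33442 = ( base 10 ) 4706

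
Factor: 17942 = 2^1*8971^1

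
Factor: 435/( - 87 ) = -5^1 = -5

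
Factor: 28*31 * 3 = 2604 = 2^2*3^1*7^1*31^1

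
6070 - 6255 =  - 185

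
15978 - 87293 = -71315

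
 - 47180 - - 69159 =21979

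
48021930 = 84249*570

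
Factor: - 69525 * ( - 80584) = 2^3*3^3* 5^2* 7^1*103^1*1439^1 = 5602602600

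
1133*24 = 27192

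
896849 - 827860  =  68989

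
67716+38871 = 106587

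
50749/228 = 2671/12 = 222.58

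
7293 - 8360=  - 1067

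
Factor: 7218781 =67^1 * 163^1 * 661^1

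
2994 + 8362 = 11356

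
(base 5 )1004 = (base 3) 11210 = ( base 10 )129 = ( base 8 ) 201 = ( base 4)2001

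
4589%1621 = 1347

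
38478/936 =41 + 17/156 = 41.11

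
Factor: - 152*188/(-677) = 2^5*19^1 * 47^1*677^( - 1) =28576/677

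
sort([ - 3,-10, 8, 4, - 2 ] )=[ - 10 , - 3, - 2,4,8 ] 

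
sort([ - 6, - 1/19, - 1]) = [ - 6, - 1, - 1/19 ] 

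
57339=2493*23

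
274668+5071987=5346655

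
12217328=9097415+3119913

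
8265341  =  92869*89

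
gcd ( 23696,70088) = 8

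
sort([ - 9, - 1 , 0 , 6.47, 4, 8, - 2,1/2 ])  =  [ - 9, - 2, - 1, 0,  1/2, 4,6.47,  8 ] 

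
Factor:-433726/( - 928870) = 5^ ( - 1)*29^( - 1 )*229^1*947^1*3203^( - 1 ) = 216863/464435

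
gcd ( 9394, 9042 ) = 22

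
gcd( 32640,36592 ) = 16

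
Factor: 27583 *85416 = 2^3*3^1*3559^1*27583^1 = 2356029528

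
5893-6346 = -453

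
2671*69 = 184299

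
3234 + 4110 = 7344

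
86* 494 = 42484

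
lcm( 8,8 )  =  8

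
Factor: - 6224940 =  - 2^2*3^2*5^1  *34583^1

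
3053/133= 3053/133 =22.95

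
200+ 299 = 499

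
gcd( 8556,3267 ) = 3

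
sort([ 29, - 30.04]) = [ - 30.04, 29]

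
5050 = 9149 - 4099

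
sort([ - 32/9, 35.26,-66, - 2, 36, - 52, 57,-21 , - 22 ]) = [-66, - 52, - 22,-21,-32/9, - 2 , 35.26, 36,57 ] 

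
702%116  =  6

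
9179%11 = 5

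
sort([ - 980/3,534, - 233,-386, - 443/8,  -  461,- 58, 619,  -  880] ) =[-880, - 461, - 386, - 980/3,- 233, - 58, - 443/8, 534, 619 ]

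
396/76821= 132/25607= 0.01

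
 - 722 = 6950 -7672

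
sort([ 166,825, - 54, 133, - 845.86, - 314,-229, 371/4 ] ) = [ - 845.86, - 314, - 229,-54, 371/4, 133, 166,  825]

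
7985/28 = 7985/28 = 285.18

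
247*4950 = 1222650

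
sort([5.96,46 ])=[ 5.96 , 46]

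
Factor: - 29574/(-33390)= 31/35 = 5^( - 1 )*7^( - 1)*31^1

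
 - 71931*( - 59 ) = 4243929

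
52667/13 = 52667/13 = 4051.31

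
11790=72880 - 61090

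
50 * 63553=3177650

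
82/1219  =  82/1219= 0.07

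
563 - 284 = 279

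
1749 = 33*53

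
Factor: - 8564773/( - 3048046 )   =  2^( - 1 )*7^1*29^1*31^1*1361^1*1524023^( - 1)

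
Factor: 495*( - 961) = - 475695  =  - 3^2*5^1*11^1*31^2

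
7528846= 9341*806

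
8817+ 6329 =15146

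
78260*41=3208660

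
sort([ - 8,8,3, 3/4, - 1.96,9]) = [ - 8, - 1.96,  3/4,3,8, 9 ]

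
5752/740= 1438/185 =7.77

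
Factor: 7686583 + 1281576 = 61^1 * 79^1 * 1861^1 = 8968159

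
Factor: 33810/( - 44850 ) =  - 5^( - 1 )*7^2*13^( - 1 ) = - 49/65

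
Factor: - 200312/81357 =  - 2^3*3^( - 1 )*7^3*47^(  -  1 )*73^1*577^( - 1 ) 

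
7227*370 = 2673990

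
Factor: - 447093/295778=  - 2^(-1 )*3^3 * 7^ (-1 )*29^1 *37^( - 1) =-783/518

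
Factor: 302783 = 13^1*23291^1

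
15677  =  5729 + 9948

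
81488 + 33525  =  115013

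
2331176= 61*38216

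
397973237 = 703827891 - 305854654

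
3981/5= 3981/5 = 796.20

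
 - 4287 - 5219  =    -  9506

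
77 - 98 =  - 21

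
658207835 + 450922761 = 1109130596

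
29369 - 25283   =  4086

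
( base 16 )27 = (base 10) 39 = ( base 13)30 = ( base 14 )2b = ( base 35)14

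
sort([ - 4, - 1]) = [-4,  -  1]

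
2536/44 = 634/11 =57.64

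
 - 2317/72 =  - 2317/72=- 32.18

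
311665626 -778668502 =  - 467002876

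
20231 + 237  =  20468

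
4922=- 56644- - 61566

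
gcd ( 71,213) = 71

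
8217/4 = 8217/4= 2054.25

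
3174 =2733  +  441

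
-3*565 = -1695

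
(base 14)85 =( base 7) 225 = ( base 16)75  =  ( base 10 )117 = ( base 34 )3F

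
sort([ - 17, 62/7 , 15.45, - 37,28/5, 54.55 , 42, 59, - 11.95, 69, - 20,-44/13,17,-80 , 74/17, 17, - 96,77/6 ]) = [ - 96, - 80, - 37,-20 ,-17,-11.95,-44/13, 74/17,28/5, 62/7, 77/6, 15.45, 17, 17,  42,54.55,59, 69 ]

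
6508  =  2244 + 4264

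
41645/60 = 694 + 1/12 = 694.08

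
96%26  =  18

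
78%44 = 34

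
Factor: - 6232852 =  - 2^2*1558213^1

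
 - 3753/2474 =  - 2 + 1195/2474=- 1.52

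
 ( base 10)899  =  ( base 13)542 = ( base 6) 4055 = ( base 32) S3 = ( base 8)1603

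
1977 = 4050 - 2073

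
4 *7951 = 31804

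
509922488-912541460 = - 402618972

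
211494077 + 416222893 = 627716970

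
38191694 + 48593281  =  86784975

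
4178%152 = 74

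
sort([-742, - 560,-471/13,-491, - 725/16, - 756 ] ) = [-756,-742, -560,-491, - 725/16,-471/13] 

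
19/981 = 19/981=0.02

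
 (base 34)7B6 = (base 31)8p9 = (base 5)232342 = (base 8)20430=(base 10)8472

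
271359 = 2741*99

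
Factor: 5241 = 3^1 * 1747^1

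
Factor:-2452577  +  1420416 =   -  13^1*79397^1 = - 1032161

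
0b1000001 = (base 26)2D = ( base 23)2j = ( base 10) 65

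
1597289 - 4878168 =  - 3280879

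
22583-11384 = 11199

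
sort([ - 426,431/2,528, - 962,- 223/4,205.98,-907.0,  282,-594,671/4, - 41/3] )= [ - 962, - 907.0,-594, - 426, - 223/4,-41/3,671/4,205.98,431/2, 282,528]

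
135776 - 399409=- 263633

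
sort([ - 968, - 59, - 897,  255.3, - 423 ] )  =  [ - 968, - 897, - 423, - 59, 255.3]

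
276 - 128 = 148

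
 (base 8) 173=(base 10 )123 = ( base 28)4B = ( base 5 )443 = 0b1111011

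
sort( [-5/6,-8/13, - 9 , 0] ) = [ - 9, - 5/6,-8/13 , 0]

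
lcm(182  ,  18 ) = 1638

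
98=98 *1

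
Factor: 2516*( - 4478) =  - 2^3*17^1 * 37^1*2239^1 = - 11266648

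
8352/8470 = 4176/4235  =  0.99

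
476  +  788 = 1264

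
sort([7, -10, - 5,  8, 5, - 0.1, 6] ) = [ - 10, - 5 , - 0.1, 5 , 6,  7,8 ]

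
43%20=3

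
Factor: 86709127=491^1*176597^1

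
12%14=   12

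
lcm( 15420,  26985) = 107940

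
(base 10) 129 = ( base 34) 3R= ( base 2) 10000001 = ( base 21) 63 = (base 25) 54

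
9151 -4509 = 4642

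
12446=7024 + 5422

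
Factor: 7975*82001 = 5^2*11^1*29^1*43^1 * 1907^1 = 653957975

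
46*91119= 4191474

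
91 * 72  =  6552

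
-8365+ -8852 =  -17217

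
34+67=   101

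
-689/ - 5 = 137  +  4/5= 137.80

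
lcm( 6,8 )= 24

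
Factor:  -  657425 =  - 5^2*26297^1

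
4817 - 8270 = -3453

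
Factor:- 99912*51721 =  - 2^3*3^1*23^1*181^1*51721^1 = - 5167548552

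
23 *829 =19067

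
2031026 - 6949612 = - 4918586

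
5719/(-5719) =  - 1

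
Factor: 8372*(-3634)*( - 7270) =2^4 * 5^1*7^1*13^1*23^2 *79^1*727^1 =221181374960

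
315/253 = 1 + 62/253 = 1.25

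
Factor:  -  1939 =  - 7^1 *277^1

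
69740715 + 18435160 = 88175875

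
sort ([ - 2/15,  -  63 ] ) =[ - 63, - 2/15 ]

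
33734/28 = 1204+11/14= 1204.79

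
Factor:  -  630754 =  - 2^1*315377^1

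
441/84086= 441/84086  =  0.01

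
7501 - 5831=1670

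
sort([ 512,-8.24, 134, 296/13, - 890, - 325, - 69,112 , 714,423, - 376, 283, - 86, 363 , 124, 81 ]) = [ - 890, - 376, - 325, - 86, - 69, - 8.24,296/13,81,112,124, 134,283, 363,423,  512, 714]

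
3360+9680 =13040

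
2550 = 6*425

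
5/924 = 5/924=0.01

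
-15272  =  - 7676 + - 7596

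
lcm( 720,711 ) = 56880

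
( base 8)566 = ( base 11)310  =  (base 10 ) 374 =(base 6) 1422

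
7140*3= 21420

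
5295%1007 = 260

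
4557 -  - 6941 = 11498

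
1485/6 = 495/2 = 247.50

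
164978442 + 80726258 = 245704700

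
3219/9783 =1073/3261= 0.33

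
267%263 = 4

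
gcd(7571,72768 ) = 1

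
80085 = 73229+6856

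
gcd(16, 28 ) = 4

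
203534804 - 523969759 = -320434955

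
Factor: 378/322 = 27/23 =3^3*23^( -1)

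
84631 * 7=592417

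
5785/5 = 1157 = 1157.00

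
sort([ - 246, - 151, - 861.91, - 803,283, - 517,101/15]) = [ - 861.91, - 803, - 517, - 246, - 151, 101/15, 283] 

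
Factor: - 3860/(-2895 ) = 2^2*3^( - 1 )  =  4/3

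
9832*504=4955328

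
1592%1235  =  357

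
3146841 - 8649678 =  - 5502837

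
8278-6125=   2153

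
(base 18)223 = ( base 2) 1010101111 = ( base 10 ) 687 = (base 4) 22233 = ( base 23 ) 16K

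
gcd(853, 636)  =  1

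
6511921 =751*8671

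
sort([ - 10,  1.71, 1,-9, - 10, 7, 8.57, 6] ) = [ - 10, - 10 ,  -  9, 1, 1.71, 6, 7, 8.57]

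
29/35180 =29/35180 = 0.00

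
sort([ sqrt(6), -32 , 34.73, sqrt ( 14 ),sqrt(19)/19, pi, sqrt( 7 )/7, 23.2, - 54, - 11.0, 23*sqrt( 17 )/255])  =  [  -  54,-32, - 11.0, sqrt(19)/19, 23*sqrt( 17)/255, sqrt( 7) /7,sqrt( 6),pi , sqrt( 14),23.2,34.73]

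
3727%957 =856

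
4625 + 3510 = 8135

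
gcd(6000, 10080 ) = 240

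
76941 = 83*927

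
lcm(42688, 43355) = 2774720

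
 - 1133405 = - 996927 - 136478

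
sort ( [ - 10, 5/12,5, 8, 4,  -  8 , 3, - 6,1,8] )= [-10, - 8,-6,5/12, 1, 3,  4, 5,8, 8]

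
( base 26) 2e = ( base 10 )66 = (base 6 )150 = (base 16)42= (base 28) 2A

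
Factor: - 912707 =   -  823^1*1109^1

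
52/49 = 52/49= 1.06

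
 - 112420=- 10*11242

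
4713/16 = 294  +  9/16 = 294.56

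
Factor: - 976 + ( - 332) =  - 1308 =- 2^2 * 3^1*109^1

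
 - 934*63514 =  - 59322076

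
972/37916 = 243/9479 = 0.03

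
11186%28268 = 11186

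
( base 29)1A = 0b100111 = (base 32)17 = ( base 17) 25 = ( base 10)39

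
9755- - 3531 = 13286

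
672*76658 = 51514176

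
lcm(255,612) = 3060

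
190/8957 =190/8957 = 0.02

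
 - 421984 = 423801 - 845785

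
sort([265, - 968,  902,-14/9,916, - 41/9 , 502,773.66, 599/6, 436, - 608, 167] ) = [-968, - 608,  -  41/9, - 14/9 , 599/6, 167,  265, 436, 502,773.66, 902, 916]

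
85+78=163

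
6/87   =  2/29 = 0.07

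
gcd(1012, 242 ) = 22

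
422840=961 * 440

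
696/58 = 12 = 12.00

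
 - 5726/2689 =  - 3  +  2341/2689 = - 2.13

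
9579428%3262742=3053944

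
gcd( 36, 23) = 1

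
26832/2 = 13416 =13416.00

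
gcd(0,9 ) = 9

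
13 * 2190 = 28470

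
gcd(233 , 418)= 1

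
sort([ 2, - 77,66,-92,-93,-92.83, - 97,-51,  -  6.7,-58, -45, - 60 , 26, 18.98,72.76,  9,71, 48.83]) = [ - 97, - 93,  -  92.83, - 92, -77, - 60, - 58, - 51,-45, - 6.7,2, 9, 18.98,26 , 48.83, 66,  71,72.76] 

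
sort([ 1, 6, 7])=[ 1, 6, 7] 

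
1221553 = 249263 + 972290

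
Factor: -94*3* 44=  - 2^3*3^1*11^1 *47^1 = - 12408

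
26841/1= 26841 = 26841.00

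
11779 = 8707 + 3072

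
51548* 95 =4897060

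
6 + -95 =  - 89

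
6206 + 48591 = 54797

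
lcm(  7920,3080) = 55440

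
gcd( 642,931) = 1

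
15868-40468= - 24600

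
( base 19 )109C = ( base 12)40AA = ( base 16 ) 1B82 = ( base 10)7042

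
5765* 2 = 11530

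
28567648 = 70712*404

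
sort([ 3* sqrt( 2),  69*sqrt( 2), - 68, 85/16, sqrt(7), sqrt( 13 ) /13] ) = [ - 68,sqrt( 13)/13, sqrt(7 ),3*sqrt ( 2 ), 85/16, 69*sqrt(2) ] 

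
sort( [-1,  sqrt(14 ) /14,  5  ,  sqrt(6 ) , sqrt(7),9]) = [ - 1,sqrt( 14)/14, sqrt(6 ),sqrt( 7) , 5,9]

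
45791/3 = 45791/3  =  15263.67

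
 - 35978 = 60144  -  96122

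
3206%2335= 871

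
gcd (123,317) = 1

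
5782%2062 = 1658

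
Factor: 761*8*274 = 1668112 = 2^4*137^1*761^1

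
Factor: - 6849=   -3^2 * 761^1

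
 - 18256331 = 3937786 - 22194117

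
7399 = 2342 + 5057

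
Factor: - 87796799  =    -  47^1*1868017^1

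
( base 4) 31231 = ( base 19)283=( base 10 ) 877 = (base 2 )1101101101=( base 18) 2CD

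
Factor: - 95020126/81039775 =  - 2^1*5^( - 2) * 29^( - 1 )*111779^( - 1 )* 47510063^1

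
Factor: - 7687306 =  - 2^1*11^1*349423^1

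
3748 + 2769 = 6517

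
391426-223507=167919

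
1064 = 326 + 738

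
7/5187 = 1/741 = 0.00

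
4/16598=2/8299 = 0.00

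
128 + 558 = 686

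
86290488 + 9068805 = 95359293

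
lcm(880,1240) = 27280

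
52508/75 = 52508/75 = 700.11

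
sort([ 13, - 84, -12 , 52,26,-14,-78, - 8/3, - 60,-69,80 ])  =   [ - 84, - 78, - 69, - 60, - 14,-12, - 8/3 , 13,26,52,80] 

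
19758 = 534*37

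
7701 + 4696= 12397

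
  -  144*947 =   -  136368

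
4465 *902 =4027430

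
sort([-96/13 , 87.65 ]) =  [ - 96/13 , 87.65 ]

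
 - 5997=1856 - 7853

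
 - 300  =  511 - 811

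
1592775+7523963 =9116738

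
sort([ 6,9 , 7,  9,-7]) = [ - 7, 6 , 7 , 9,  9]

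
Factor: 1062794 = 2^1*139^1 * 3823^1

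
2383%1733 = 650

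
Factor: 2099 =2099^1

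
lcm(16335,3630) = 32670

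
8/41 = 8/41 = 0.20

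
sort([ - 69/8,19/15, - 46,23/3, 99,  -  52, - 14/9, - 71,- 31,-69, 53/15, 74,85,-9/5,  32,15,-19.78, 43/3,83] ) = [ - 71, - 69,-52, - 46, - 31 , - 19.78, - 69/8, - 9/5, - 14/9, 19/15, 53/15 , 23/3,43/3, 15,32, 74,83, 85, 99 ]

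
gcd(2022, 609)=3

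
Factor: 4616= 2^3 * 577^1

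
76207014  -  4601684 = 71605330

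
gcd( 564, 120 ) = 12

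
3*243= 729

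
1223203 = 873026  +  350177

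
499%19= 5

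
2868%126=96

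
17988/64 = 281 + 1/16 = 281.06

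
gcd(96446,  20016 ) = 2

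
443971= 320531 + 123440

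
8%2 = 0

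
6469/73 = 88+45/73 = 88.62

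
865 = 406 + 459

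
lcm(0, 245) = 0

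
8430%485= 185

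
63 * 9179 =578277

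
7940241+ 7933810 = 15874051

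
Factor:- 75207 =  - 3^1*11^1*43^1*53^1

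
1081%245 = 101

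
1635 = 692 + 943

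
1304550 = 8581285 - 7276735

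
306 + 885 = 1191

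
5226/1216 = 4 + 181/608=4.30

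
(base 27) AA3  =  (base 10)7563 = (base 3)101101010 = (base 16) 1D8B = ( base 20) ii3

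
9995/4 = 2498 + 3/4  =  2498.75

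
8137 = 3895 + 4242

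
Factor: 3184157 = 3184157^1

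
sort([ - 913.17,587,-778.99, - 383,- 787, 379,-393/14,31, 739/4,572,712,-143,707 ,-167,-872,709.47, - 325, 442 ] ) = [-913.17,-872, - 787,-778.99,-383,-325, - 167, - 143,-393/14,31,739/4,379,442, 572 , 587, 707,709.47 , 712 ]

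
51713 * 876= 45300588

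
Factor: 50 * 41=2050 = 2^1 * 5^2 * 41^1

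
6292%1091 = 837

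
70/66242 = 35/33121= 0.00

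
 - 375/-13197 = 125/4399  =  0.03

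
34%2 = 0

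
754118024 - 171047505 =583070519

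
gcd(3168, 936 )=72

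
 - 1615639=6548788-8164427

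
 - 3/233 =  - 1 + 230/233 = -  0.01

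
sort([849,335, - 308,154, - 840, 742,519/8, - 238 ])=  [ - 840, - 308, - 238,519/8, 154,335 , 742,849 ]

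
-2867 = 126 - 2993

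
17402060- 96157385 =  - 78755325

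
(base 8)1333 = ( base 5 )10411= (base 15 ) 33b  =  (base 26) 123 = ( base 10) 731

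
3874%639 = 40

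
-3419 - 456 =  - 3875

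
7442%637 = 435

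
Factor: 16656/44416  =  2^( - 3)*3^1=3/8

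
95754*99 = 9479646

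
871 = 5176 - 4305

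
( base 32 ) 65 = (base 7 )401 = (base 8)305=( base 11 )16A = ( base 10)197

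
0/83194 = 0 = 0.00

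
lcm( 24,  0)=0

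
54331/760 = 71 + 371/760 = 71.49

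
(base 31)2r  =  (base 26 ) 3B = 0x59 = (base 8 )131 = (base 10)89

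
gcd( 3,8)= 1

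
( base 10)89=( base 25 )3e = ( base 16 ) 59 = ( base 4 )1121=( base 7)155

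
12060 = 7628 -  - 4432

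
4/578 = 2/289  =  0.01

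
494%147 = 53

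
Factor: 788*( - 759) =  - 598092 = - 2^2 * 3^1*11^1*23^1* 197^1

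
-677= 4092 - 4769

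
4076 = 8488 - 4412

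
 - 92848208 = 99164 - 92947372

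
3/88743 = 1/29581 =0.00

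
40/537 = 40/537 = 0.07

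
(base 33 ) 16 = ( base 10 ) 39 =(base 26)1d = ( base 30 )19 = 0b100111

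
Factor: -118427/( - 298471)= 271/683 = 271^1*683^( - 1)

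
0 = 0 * 850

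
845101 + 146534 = 991635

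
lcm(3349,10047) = 10047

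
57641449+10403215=68044664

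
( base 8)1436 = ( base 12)566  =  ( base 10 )798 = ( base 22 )1e6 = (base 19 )240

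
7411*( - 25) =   -  185275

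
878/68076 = 439/34038= 0.01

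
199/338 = 199/338 = 0.59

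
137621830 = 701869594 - 564247764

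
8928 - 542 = 8386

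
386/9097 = 386/9097 = 0.04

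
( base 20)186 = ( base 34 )GM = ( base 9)688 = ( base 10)566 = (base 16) 236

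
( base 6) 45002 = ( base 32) 63q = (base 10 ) 6266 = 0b1100001111010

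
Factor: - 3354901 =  - 11^1 * 37^1*8243^1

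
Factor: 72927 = 3^3*37^1*73^1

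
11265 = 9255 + 2010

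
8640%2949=2742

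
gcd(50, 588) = 2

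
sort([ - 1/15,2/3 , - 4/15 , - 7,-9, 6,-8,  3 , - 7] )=[-9, - 8, - 7,-7, - 4/15 , -1/15,2/3,3,6] 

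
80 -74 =6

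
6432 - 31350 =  - 24918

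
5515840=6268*880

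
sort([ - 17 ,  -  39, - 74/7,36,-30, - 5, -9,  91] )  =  [-39,-30, -17,  -  74/7,-9,  -  5, 36, 91]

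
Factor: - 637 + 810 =173^1 = 173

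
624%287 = 50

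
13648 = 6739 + 6909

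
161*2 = 322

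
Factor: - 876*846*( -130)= 2^4*3^3*5^1*13^1 * 47^1 * 73^1 =96342480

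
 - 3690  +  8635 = 4945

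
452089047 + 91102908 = 543191955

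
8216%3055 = 2106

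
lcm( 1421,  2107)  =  61103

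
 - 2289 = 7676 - 9965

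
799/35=799/35 = 22.83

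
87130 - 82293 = 4837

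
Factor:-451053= - 3^2*23^1*2179^1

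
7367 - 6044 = 1323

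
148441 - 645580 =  - 497139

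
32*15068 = 482176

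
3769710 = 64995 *58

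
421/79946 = 421/79946 = 0.01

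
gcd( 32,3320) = 8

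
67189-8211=58978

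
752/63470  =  376/31735 = 0.01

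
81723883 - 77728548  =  3995335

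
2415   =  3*805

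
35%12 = 11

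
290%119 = 52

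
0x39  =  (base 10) 57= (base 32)1P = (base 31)1Q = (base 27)23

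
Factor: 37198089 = 3^3*929^1*1483^1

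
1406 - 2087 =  - 681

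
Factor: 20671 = 7^1*2953^1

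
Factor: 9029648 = 2^4*564353^1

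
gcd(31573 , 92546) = 1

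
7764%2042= 1638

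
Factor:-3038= - 2^1 * 7^2*31^1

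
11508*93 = 1070244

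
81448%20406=20230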